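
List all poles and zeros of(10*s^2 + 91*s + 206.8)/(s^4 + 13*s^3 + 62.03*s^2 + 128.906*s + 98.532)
Set denominator = 0: s^4 + 13*s^3 + 62.03*s^2 + 128.906*s + 98.532 = (s + 4.5)(s + 3.4)(s + 2.8)(s + 2.3) = 0 → Poles: -2.3, -2.8, -3.4, -4.5
Set numerator = 0: 10*s^2 + 91*s + 206.8 = 10*(s + 4.7)(s + 4.4) = 0 → Zeros: -4.4, -4.7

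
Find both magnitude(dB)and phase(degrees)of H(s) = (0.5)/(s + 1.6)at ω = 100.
Substitute s = j*100: H(j100) = 7.99795e-05 - 0.00499872j.
|H| = 20*log₁₀(sqrt(Re²+Im²)) = -46.02 dB.
∠H = atan2(Im, Re) = -89.08°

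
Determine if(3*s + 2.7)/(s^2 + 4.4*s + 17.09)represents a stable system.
Denominator: s^2 + 4.4*s + 17.09. Poles: -2.2 + 3.5j, -2.2 - 3.5j. All Re(p)<0: Yes (stable)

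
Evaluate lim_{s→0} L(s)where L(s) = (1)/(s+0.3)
DC gain = L(0) = num(0)/den(0) = 1/0.3 = 3.333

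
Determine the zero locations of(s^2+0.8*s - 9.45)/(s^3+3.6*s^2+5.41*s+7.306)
Set numerator = 0: s^2 + 0.8*s - 9.45 = (s - 2.7)(s + 3.5) = 0 → Zeros: -3.5, 2.7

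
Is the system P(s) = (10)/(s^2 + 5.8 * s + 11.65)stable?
Denominator: s^2 + 5.8*s + 11.65. Poles: -2.9 + 1.8j, -2.9 - 1.8j. All Re(p)<0: Yes (stable)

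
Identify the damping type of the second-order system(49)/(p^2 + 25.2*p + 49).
Standard form: ωn²/(p²+2ζωn·p+ωn²) gives ωn=7, ζ=1.8.
Overdamped (ζ = 1.8 > 1)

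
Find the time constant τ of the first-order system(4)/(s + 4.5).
First-order system: τ = -1/pole. Pole = -4.5. τ = -1/(-4.5) = 0.2222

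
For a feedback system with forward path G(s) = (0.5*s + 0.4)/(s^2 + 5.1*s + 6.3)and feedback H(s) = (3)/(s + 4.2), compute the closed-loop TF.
Closed-loop T = G/(1+GH).
Numerator: G_num * H_den = 0.5*s^2 + 2.5*s + 1.68.
Denominator: G_den * H_den + G_num * H_num = (s^3 + 9.3*s^2 + 27.72*s + 26.46) + (1.5*s + 1.2) = s^3 + 9.3*s^2 + 29.22*s + 27.66.
T(s) = (0.5*s^2 + 2.5*s + 1.68)/(s^3 + 9.3*s^2 + 29.22*s + 27.66)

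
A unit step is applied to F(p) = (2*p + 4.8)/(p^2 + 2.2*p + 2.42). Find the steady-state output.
FVT: lim_{t→∞} y(t) = lim_{p→0} p*Y(p) where Y(p) = F(p)/p.
= lim_{p→0} F(p) = F(0) = num(0)/den(0) = 4.8/2.42 = 1.983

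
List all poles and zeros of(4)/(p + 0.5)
Set denominator = 0: p + 0.5 = 0 → Poles: -0.5
Numerator is a nonzero constant (4) → Zeros: none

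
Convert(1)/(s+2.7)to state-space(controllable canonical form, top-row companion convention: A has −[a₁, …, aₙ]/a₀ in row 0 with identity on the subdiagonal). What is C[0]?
Reachable canonical form: C = numerator coefficients (right-aligned, zero-padded to length n).
num = 1, C = [[1]].
C[0] = 1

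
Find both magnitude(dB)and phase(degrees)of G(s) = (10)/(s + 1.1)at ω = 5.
Substitute s = j*5: G(j5) = 0.419687 - 1.90767j.
|G| = 20*log₁₀(sqrt(Re²+Im²)) = 5.82 dB.
∠G = atan2(Im, Re) = -77.59°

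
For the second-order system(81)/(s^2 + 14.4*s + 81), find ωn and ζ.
Standard form: ωn²/(s²+2ζωn·s+ωn²).
const=81=ωn² → ωn=9, s coeff=14.4=2ζωn → ζ=0.8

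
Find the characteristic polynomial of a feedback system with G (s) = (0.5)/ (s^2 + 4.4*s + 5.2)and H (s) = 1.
Characteristic poly = G_den * H_den + G_num * H_num = (s^2 + 4.4*s + 5.2) + (0.5) = s^2 + 4.4*s + 5.7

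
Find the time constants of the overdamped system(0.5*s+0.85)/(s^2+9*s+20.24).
Overdamped: real poles at -4.4, -4.6. τ = -1/pole → τ₁ = 0.2273, τ₂ = 0.2174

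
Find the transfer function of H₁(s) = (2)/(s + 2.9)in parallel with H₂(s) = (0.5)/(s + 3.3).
Parallel: H = H₁ + H₂ = (n₁·d₂ + n₂·d₁)/(d₁·d₂).
n₁·d₂ = 2*s + 6.6. n₂·d₁ = 0.5*s + 1.45. Sum = 2.5*s + 8.05. d₁·d₂ = s^2 + 6.2*s + 9.57.
H(s) = (2.5*s + 8.05)/(s^2 + 6.2*s + 9.57)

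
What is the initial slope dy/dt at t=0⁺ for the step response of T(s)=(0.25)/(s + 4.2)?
IVT: y'(0⁺) = lim_{s→∞} s²·Y(s) = lim_{s→∞} s·T(s).
deg(num) = 0, deg(den) = 1, relative degree = 1, so s·T(s) → (leading num)/(leading den) = 0.25/1 = 0.25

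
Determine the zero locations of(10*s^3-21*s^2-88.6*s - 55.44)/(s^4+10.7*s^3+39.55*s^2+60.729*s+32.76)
Set numerator = 0: 10*s^3 - 21*s^2 - 88.6*s - 55.44 = 10*(s + 1.4)(s - 4.4)(s + 0.9) = 0 → Zeros: -0.9, -1.4, 4.4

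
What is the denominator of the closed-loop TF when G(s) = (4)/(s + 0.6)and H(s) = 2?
Characteristic poly = G_den * H_den + G_num * H_num = (s + 0.6) + (8) = s + 8.6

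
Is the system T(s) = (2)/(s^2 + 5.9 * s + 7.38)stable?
Denominator: s^2 + 5.9*s + 7.38 = (s + 4.1)(s + 1.8). Poles: -1.8, -4.1. All Re(p)<0: Yes (stable)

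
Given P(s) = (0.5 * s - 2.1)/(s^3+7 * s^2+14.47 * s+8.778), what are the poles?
Set denominator = 0: s^3 + 7*s^2 + 14.47*s + 8.778 = (s + 1.1)(s + 2.1)(s + 3.8) = 0 → Poles: -1.1, -2.1, -3.8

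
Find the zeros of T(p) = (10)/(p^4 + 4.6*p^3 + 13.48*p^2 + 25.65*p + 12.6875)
Numerator is a nonzero constant (10) → Zeros: none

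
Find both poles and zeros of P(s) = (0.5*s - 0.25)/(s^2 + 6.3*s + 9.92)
Set denominator = 0: s^2 + 6.3*s + 9.92 = (s + 3.2)(s + 3.1) = 0 → Poles: -3.1, -3.2
Set numerator = 0: 0.5*s - 0.25 = 0 → Zeros: 0.5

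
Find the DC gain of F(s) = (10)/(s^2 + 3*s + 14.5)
DC gain = F(0) = num(0)/den(0) = 10/14.5 = 0.6897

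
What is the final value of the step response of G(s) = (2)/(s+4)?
FVT: lim_{t→∞} y(t) = lim_{s→0} s*Y(s) where Y(s) = G(s)/s.
= lim_{s→0} G(s) = G(0) = num(0)/den(0) = 2/4 = 0.5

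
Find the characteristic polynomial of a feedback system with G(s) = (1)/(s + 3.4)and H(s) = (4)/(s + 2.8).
Characteristic poly = G_den * H_den + G_num * H_num = (s^2 + 6.2*s + 9.52) + (4) = s^2 + 6.2*s + 13.52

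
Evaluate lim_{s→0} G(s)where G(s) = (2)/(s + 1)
DC gain = G(0) = num(0)/den(0) = 2/1 = 2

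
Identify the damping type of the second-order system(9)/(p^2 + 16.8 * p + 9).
Standard form: ωn²/(p²+2ζωn·p+ωn²) gives ωn=3, ζ=2.8.
Overdamped (ζ = 2.8 > 1)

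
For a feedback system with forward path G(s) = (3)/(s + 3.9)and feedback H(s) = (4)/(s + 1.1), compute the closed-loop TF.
Closed-loop T = G/(1+GH).
Numerator: G_num * H_den = 3*s + 3.3.
Denominator: G_den * H_den + G_num * H_num = (s^2 + 5*s + 4.29) + (12) = s^2 + 5*s + 16.29.
T(s) = (3*s + 3.3)/(s^2 + 5*s + 16.29)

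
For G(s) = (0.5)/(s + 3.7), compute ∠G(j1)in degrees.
Substitute s = j*1: G(j1) = 0.125936 - 0.0340368j.
∠G(j1) = atan2(Im, Re) = atan2(-0.0340368, 0.125936) = -15.12°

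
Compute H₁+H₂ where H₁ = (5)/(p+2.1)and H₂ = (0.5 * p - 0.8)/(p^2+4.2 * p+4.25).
Parallel: H = H₁ + H₂ = (n₁·d₂ + n₂·d₁)/(d₁·d₂).
n₁·d₂ = 5*p^2 + 21*p + 21.25. n₂·d₁ = 0.5*p^2 + 0.25*p - 1.68. Sum = 5.5*p^2 + 21.25*p + 19.57. d₁·d₂ = p^3 + 6.3*p^2 + 13.07*p + 8.925.
H(p) = (5.5*p^2 + 21.25*p + 19.57)/(p^3 + 6.3*p^2 + 13.07*p + 8.925)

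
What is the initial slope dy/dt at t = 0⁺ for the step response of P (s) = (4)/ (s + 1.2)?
IVT: y'(0⁺) = lim_{s→∞} s²·Y(s) = lim_{s→∞} s·P(s).
deg(num) = 0, deg(den) = 1, relative degree = 1, so s·P(s) → (leading num)/(leading den) = 4/1 = 4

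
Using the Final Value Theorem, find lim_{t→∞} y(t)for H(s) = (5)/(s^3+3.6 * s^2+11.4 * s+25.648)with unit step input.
FVT: lim_{t→∞} y(t) = lim_{s→0} s*Y(s) where Y(s) = H(s)/s.
= lim_{s→0} H(s) = H(0) = num(0)/den(0) = 5/25.648 = 0.1949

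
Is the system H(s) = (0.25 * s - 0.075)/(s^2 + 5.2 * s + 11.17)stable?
Denominator: s^2 + 5.2*s + 11.17. Poles: -2.6 + 2.1j, -2.6 - 2.1j. All Re(p)<0: Yes (stable)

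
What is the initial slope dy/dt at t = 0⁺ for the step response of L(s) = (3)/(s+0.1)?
IVT: y'(0⁺) = lim_{s→∞} s²·Y(s) = lim_{s→∞} s·L(s).
deg(num) = 0, deg(den) = 1, relative degree = 1, so s·L(s) → (leading num)/(leading den) = 3/1 = 3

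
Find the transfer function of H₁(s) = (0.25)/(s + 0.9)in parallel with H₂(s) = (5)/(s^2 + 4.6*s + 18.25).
Parallel: H = H₁ + H₂ = (n₁·d₂ + n₂·d₁)/(d₁·d₂).
n₁·d₂ = 0.25*s^2 + 1.15*s + 4.5625. n₂·d₁ = 5*s + 4.5. Sum = 0.25*s^2 + 6.15*s + 9.0625. d₁·d₂ = s^3 + 5.5*s^2 + 22.39*s + 16.425.
H(s) = (0.25*s^2 + 6.15*s + 9.0625)/(s^3 + 5.5*s^2 + 22.39*s + 16.425)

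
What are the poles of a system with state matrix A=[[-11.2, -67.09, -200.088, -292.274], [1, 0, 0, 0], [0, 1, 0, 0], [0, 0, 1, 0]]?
Eigenvalues solve det(λI - A) = 0.
Characteristic polynomial: λ^4 + 11.2*λ^3 + 67.09*λ^2 + 200.088*λ + 292.274 = 0.
Factor: (λ^2 + 5.6*λ + 23.05)(λ^2 + 5.6*λ + 12.68) = 0.
Roots: -2.8 + 2.2j, -2.8 + 3.9j, -2.8 - 2.2j, -2.8 - 3.9j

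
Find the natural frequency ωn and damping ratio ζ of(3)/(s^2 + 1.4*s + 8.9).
Underdamped: complex pole -0.7 + 2.9j. ωn = |pole| = 2.983, ζ = -Re(pole)/ωn = 0.2346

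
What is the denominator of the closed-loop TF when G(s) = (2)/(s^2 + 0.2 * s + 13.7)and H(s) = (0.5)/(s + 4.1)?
Characteristic poly = G_den * H_den + G_num * H_num = (s^3 + 4.3*s^2 + 14.52*s + 56.17) + (1) = s^3 + 4.3*s^2 + 14.52*s + 57.17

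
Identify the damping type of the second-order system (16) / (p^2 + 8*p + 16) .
Standard form: ωn²/(p²+2ζωn·p+ωn²) gives ωn=4, ζ=1.
Critically damped (ζ = 1)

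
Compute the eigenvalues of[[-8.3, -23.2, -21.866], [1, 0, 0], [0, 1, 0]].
Eigenvalues solve det(λI - A) = 0.
Characteristic polynomial: λ^3 + 8.3*λ^2 + 23.2*λ + 21.866 = 0.
Factor: (λ + 2.9)(λ^2 + 5.4*λ + 7.54) = 0.
Roots: -2.7 + 0.5j, -2.7 - 0.5j, -2.9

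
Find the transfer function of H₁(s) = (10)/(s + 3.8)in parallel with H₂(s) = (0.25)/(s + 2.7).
Parallel: H = H₁ + H₂ = (n₁·d₂ + n₂·d₁)/(d₁·d₂).
n₁·d₂ = 10*s + 27. n₂·d₁ = 0.25*s + 0.95. Sum = 10.25*s + 27.95. d₁·d₂ = s^2 + 6.5*s + 10.26.
H(s) = (10.25*s + 27.95)/(s^2 + 6.5*s + 10.26)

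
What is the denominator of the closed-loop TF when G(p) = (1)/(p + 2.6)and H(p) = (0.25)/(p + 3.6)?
Characteristic poly = G_den * H_den + G_num * H_num = (p^2 + 6.2*p + 9.36) + (0.25) = p^2 + 6.2*p + 9.61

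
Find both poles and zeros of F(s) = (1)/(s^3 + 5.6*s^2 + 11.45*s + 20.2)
Set denominator = 0: s^3 + 5.6*s^2 + 11.45*s + 20.2 = (s + 4)(s^2 + 1.6*s + 5.05) = 0 → Poles: -0.8 + 2.1j, -0.8 - 2.1j, -4
Numerator is a nonzero constant (1) → Zeros: none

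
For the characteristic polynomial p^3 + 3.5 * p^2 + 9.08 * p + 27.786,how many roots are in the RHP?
p^3 + 3.5*p^2 + 9.08*p + 27.786 = (p + 3.3)(p^2 + 0.2*p + 8.42). Poles: -0.1 + 2.9j, -0.1 - 2.9j, -3.3. RHP poles (Re>0): 0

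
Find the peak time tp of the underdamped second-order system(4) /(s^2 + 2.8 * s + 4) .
Standard form: ωn²/(s²+2ζωn·s+ωn²) → ωn = 2, ζ = 0.7.
ωd = ωn·√(1-ζ²) = 2·√(1-0.7²) = 1.428.
tp = π/ωd = π/1.428 = 2.2 s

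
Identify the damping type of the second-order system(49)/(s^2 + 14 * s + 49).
Standard form: ωn²/(s²+2ζωn·s+ωn²) gives ωn=7, ζ=1.
Critically damped (ζ = 1)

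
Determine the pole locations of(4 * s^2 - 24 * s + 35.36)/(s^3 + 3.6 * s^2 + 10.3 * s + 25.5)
Set denominator = 0: s^3 + 3.6*s^2 + 10.3*s + 25.5 = (s + 3)(s^2 + 0.6*s + 8.5) = 0 → Poles: -0.3 + 2.9j, -0.3 - 2.9j, -3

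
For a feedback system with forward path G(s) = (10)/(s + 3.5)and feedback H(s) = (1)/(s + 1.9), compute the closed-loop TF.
Closed-loop T = G/(1+GH).
Numerator: G_num * H_den = 10*s + 19.
Denominator: G_den * H_den + G_num * H_num = (s^2 + 5.4*s + 6.65) + (10) = s^2 + 5.4*s + 16.65.
T(s) = (10*s + 19)/(s^2 + 5.4*s + 16.65)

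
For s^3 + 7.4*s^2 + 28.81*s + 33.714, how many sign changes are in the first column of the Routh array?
Routh array:
s^3: [1, 28.81]; s^2: [7.4, 33.714]; s^1: [24.2541]; s^0: [33.714]
First column: [1, 7.4, 24.2541, 33.714]. Sign changes = 0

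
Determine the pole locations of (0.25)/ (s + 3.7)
Set denominator = 0: s + 3.7 = 0 → Poles: -3.7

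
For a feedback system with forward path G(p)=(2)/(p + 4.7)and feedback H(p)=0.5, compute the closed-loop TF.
Closed-loop T = G/(1+GH).
Numerator: G_num * H_den = 2.
Denominator: G_den * H_den + G_num * H_num = (p + 4.7) + (1) = p + 5.7.
T(p) = (2)/(p + 5.7)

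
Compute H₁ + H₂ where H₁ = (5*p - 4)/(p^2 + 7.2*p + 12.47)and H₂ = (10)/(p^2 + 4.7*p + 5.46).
Parallel: H = H₁ + H₂ = (n₁·d₂ + n₂·d₁)/(d₁·d₂).
n₁·d₂ = 5*p^3 + 19.5*p^2 + 8.5*p - 21.84. n₂·d₁ = 10*p^2 + 72*p + 124.7. Sum = 5*p^3 + 29.5*p^2 + 80.5*p + 102.86. d₁·d₂ = p^4 + 11.9*p^3 + 51.77*p^2 + 97.921*p + 68.0862.
H(p) = (5*p^3 + 29.5*p^2 + 80.5*p + 102.86)/(p^4 + 11.9*p^3 + 51.77*p^2 + 97.921*p + 68.0862)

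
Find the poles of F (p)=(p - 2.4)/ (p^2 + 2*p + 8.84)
Set denominator = 0: p^2 + 2*p + 8.84 = 0 → Poles: -1 + 2.8j, -1 - 2.8j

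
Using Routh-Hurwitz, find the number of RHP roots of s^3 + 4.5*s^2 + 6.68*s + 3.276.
Routh array:
s^3: [1, 6.68]; s^2: [4.5, 3.276]; s^1: [5.952]; s^0: [3.276]
First column: [1, 4.5, 5.952, 3.276]. Sign changes = RHP roots = 0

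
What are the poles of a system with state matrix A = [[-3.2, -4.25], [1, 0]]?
Eigenvalues solve det(λI - A) = 0.
Characteristic polynomial: λ^2 + 3.2*λ + 4.25 = 0.
Roots: -1.6 + 1.3j, -1.6 - 1.3j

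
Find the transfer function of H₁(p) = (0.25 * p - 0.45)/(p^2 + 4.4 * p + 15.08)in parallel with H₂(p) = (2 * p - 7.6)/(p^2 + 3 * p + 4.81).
Parallel: H = H₁ + H₂ = (n₁·d₂ + n₂·d₁)/(d₁·d₂).
n₁·d₂ = 0.25*p^3 + 0.3*p^2 - 0.1475*p - 2.1645. n₂·d₁ = 2*p^3 + 1.2*p^2 - 3.28*p - 114.608. Sum = 2.25*p^3 + 1.5*p^2 - 3.4275*p - 116.7725. d₁·d₂ = p^4 + 7.4*p^3 + 33.09*p^2 + 66.404*p + 72.5348.
H(p) = (2.25*p^3 + 1.5*p^2 - 3.4275*p - 116.7725)/(p^4 + 7.4*p^3 + 33.09*p^2 + 66.404*p + 72.5348)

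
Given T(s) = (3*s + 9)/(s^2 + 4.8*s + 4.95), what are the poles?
Set denominator = 0: s^2 + 4.8*s + 4.95 = (s + 3.3)(s + 1.5) = 0 → Poles: -1.5, -3.3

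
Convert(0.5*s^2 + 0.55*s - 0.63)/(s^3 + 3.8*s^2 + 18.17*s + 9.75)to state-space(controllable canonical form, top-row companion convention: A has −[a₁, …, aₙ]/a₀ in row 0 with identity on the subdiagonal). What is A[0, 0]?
Reachable canonical form for den = s^3 + 3.8*s^2 + 18.17*s + 9.75: top row of A = -[a₁,a₂,...,aₙ]/a₀, ones on the subdiagonal, zeros elsewhere.
A = [[-3.8, -18.17, -9.75], [1, 0, 0], [0, 1, 0]].
A[0,0] = -3.8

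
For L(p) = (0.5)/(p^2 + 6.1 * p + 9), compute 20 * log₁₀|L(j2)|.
Substitute p = j*2: L(j2) = 0.014381 - 0.0350897j.
|L(j2)| = sqrt(Re² + Im²) = 0.03792.
20*log₁₀(0.03792) = -28.42 dB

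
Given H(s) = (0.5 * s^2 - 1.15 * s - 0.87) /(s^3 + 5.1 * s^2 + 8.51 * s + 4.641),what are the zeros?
Set numerator = 0: 0.5*s^2 - 1.15*s - 0.87 = 0.5*(s + 0.6)(s - 2.9) = 0 → Zeros: -0.6, 2.9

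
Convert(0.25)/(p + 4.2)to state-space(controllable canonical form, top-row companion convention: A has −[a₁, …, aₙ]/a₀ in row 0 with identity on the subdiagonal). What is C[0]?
Reachable canonical form: C = numerator coefficients (right-aligned, zero-padded to length n).
num = 0.25, C = [[0.25]].
C[0] = 0.25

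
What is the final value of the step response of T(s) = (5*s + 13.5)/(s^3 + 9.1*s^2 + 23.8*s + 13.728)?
FVT: lim_{t→∞} y(t) = lim_{s→0} s*Y(s) where Y(s) = T(s)/s.
= lim_{s→0} T(s) = T(0) = num(0)/den(0) = 13.5/13.728 = 0.9834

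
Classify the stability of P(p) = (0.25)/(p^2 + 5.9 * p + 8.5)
Denominator: p^2 + 5.9*p + 8.5 = (p + 3.4)(p + 2.5). Poles: -2.5, -3.4. Stable (all poles in LHP)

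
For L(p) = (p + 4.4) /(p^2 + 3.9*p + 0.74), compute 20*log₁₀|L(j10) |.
Substitute p = j*10: L(j10) = -0.00410989 - 0.10236j.
|L(j10)| = sqrt(Re² + Im²) = 0.1024.
20*log₁₀(0.1024) = -19.79 dB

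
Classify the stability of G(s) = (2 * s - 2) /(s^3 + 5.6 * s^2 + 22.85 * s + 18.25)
Denominator: s^3 + 5.6*s^2 + 22.85*s + 18.25 = (s + 1)(s^2 + 4.6*s + 18.25). Poles: -1, -2.3 + 3.6j, -2.3 - 3.6j. Stable (all poles in LHP)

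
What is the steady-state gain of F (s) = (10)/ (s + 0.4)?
DC gain = F(0) = num(0)/den(0) = 10/0.4 = 25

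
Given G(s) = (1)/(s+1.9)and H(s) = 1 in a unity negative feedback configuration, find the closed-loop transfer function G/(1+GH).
Closed-loop T = G/(1+GH).
Numerator: G_num * H_den = 1.
Denominator: G_den * H_den + G_num * H_num = (s + 1.9) + (1) = s + 2.9.
T(s) = (1)/(s + 2.9)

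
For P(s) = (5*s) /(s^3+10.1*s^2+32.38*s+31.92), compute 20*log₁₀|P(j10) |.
Substitute s = j*10: P(j10) = -0.0239128 - 0.0345883j.
|P(j10)| = sqrt(Re² + Im²) = 0.04205.
20*log₁₀(0.04205) = -27.52 dB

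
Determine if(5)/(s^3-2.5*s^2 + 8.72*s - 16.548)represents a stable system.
Denominator: s^3 - 2.5*s^2 + 8.72*s - 16.548 = (s - 2.1)(s^2 - 0.4*s + 7.88). Poles: 0.2 + 2.8j, 0.2 - 2.8j, 2.1. All Re(p)<0: No (unstable)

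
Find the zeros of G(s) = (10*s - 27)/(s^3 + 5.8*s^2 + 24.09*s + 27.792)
Set numerator = 0: 10*s - 27 = 0 → Zeros: 2.7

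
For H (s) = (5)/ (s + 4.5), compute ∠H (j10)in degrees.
Substitute s = j*10: H(j10) = 0.18711 - 0.4158j.
∠H(j10) = atan2(Im, Re) = atan2(-0.4158, 0.18711) = -65.77°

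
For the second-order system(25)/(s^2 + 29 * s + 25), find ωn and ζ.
Standard form: ωn²/(s²+2ζωn·s+ωn²).
const=25=ωn² → ωn=5, s coeff=29=2ζωn → ζ=2.9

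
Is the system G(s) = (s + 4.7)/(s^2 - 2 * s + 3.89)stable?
Denominator: s^2 - 2*s + 3.89. Poles: 1 + 1.7j, 1 - 1.7j. All Re(p)<0: No (unstable)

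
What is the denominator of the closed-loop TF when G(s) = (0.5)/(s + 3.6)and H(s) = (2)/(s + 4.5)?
Characteristic poly = G_den * H_den + G_num * H_num = (s^2 + 8.1*s + 16.2) + (1) = s^2 + 8.1*s + 17.2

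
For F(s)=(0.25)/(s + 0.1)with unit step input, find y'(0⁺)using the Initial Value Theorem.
IVT: y'(0⁺) = lim_{s→∞} s²·Y(s) = lim_{s→∞} s·F(s).
deg(num) = 0, deg(den) = 1, relative degree = 1, so s·F(s) → (leading num)/(leading den) = 0.25/1 = 0.25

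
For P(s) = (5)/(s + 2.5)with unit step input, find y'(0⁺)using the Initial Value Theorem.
IVT: y'(0⁺) = lim_{s→∞} s²·Y(s) = lim_{s→∞} s·P(s).
deg(num) = 0, deg(den) = 1, relative degree = 1, so s·P(s) → (leading num)/(leading den) = 5/1 = 5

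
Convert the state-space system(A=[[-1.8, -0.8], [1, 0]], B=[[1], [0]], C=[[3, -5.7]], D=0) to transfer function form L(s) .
L(s) = C(sI - A)⁻¹B + D.
Characteristic polynomial det(sI - A) = s^2 + 1.8*s + 0.8.
Numerator from C·adj(sI-A)·B + D·det(sI-A) = 3*s - 5.7.
L(s) = (3*s - 5.7)/(s^2 + 1.8*s + 0.8)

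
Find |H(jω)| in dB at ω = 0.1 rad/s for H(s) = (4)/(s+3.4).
Substitute s = j*0.1: H(j0.1) = 1.17545 - 0.0345722j.
|H(j0.1)| = sqrt(Re² + Im²) = 1.176.
20*log₁₀(1.176) = 1.41 dB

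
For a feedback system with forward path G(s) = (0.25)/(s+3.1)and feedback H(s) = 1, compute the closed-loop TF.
Closed-loop T = G/(1+GH).
Numerator: G_num * H_den = 0.25.
Denominator: G_den * H_den + G_num * H_num = (s + 3.1) + (0.25) = s + 3.35.
T(s) = (0.25)/(s + 3.35)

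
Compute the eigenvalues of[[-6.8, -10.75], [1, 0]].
Eigenvalues solve det(λI - A) = 0.
Characteristic polynomial: λ^2 + 6.8*λ + 10.75 = 0.
Factor: (λ + 4.3)(λ + 2.5) = 0.
Roots: -2.5, -4.3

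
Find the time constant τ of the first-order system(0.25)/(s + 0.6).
First-order system: τ = -1/pole. Pole = -0.6. τ = -1/(-0.6) = 1.667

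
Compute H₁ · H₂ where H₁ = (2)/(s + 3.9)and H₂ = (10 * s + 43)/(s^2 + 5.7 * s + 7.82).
Series: H = H₁ · H₂ = (n₁·n₂)/(d₁·d₂).
Num: n₁·n₂ = 20*s + 86. Den: d₁·d₂ = s^3 + 9.6*s^2 + 30.05*s + 30.498.
H(s) = (20*s + 86)/(s^3 + 9.6*s^2 + 30.05*s + 30.498)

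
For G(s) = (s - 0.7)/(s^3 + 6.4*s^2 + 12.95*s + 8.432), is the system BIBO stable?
Denominator: s^3 + 6.4*s^2 + 12.95*s + 8.432 = (s + 1.6)(s + 3.1)(s + 1.7). Poles: -1.6, -1.7, -3.1. All Re(p)<0: Yes (stable)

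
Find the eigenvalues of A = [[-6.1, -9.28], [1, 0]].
Eigenvalues solve det(λI - A) = 0.
Characteristic polynomial: λ^2 + 6.1*λ + 9.28 = 0.
Factor: (λ + 3.2)(λ + 2.9) = 0.
Roots: -2.9, -3.2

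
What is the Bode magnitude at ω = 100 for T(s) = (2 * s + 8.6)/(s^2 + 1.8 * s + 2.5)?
Substitute s = j*100: T(j100) = -0.000499873 - 0.020014j.
|T(j100)| = sqrt(Re² + Im²) = 0.02002.
20*log₁₀(0.02002) = -33.97 dB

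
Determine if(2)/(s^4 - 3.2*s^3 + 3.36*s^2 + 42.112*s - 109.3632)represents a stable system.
Denominator: s^4 - 3.2*s^3 + 3.36*s^2 + 42.112*s - 109.3632 = (s - 2.4)(s + 3.2)(s^2 - 4*s + 14.24). Poles: -3.2, 2 + 3.2j, 2 - 3.2j, 2.4. All Re(p)<0: No (unstable)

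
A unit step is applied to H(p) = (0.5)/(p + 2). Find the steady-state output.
FVT: lim_{t→∞} y(t) = lim_{p→0} p*Y(p) where Y(p) = H(p)/p.
= lim_{p→0} H(p) = H(0) = num(0)/den(0) = 0.5/2 = 0.25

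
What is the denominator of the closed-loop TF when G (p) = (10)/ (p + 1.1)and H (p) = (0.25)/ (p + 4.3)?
Characteristic poly = G_den * H_den + G_num * H_num = (p^2 + 5.4*p + 4.73) + (2.5) = p^2 + 5.4*p + 7.23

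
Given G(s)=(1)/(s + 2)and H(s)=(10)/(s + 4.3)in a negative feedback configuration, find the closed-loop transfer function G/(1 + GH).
Closed-loop T = G/(1+GH).
Numerator: G_num * H_den = s + 4.3.
Denominator: G_den * H_den + G_num * H_num = (s^2 + 6.3*s + 8.6) + (10) = s^2 + 6.3*s + 18.6.
T(s) = (s + 4.3)/(s^2 + 6.3*s + 18.6)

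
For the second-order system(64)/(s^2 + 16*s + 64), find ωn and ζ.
Standard form: ωn²/(s²+2ζωn·s+ωn²).
const=64=ωn² → ωn=8, s coeff=16=2ζωn → ζ=1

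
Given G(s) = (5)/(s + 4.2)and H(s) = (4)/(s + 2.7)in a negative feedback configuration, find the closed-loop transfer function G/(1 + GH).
Closed-loop T = G/(1+GH).
Numerator: G_num * H_den = 5*s + 13.5.
Denominator: G_den * H_den + G_num * H_num = (s^2 + 6.9*s + 11.34) + (20) = s^2 + 6.9*s + 31.34.
T(s) = (5*s + 13.5)/(s^2 + 6.9*s + 31.34)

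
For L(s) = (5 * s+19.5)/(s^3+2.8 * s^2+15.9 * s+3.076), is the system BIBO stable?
Denominator: s^3 + 2.8*s^2 + 15.9*s + 3.076 = (s + 0.2)(s^2 + 2.6*s + 15.38). Poles: -0.2, -1.3 + 3.7j, -1.3 - 3.7j. All Re(p)<0: Yes (stable)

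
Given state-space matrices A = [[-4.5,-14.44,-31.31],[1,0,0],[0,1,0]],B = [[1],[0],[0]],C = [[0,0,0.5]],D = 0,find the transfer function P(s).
P(s) = C(sI - A)⁻¹B + D.
Characteristic polynomial det(sI - A) = s^3 + 4.5*s^2 + 14.44*s + 31.31.
Numerator from C·adj(sI-A)·B + D·det(sI-A) = 0.5.
P(s) = (0.5)/(s^3 + 4.5*s^2 + 14.44*s + 31.31)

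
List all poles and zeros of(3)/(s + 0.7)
Set denominator = 0: s + 0.7 = 0 → Poles: -0.7
Numerator is a nonzero constant (3) → Zeros: none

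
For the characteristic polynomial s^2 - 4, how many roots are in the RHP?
s^2 - 4 = (s - 2)(s + 2). Poles: -2, 2. RHP poles (Re>0): 1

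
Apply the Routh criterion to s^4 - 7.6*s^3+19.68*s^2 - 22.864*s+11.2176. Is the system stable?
Routh array:
s^4: [1, 19.68, 11.2176]; s^3: [-7.6, -22.864]; s^2: [16.6716, 11.2176]; s^1: [-17.7503]; s^0: [11.2176]
First column: [1, -7.6, 16.6716, -17.7503, 11.2176]. Sign changes = 4.
No, unstable (4 RHP root(s))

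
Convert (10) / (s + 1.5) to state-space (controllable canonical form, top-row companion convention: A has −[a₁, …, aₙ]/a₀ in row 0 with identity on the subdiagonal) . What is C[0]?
Reachable canonical form: C = numerator coefficients (right-aligned, zero-padded to length n).
num = 10, C = [[10]].
C[0] = 10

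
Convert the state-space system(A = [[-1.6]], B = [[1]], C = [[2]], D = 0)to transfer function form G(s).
G(s) = C(sI - A)⁻¹B + D.
Characteristic polynomial det(sI - A) = s + 1.6.
Numerator from C·adj(sI-A)·B + D·det(sI-A) = 2.
G(s) = (2)/(s + 1.6)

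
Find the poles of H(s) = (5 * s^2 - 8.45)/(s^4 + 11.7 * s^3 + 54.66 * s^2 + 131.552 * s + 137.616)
Set denominator = 0: s^4 + 11.7*s^3 + 54.66*s^2 + 131.552*s + 137.616 = (s + 3)(s + 4.7)(s^2 + 4*s + 9.76) = 0 → Poles: -2 + 2.4j, -2 - 2.4j, -3, -4.7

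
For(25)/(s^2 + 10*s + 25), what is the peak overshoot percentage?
Standard form: ωn²/(s²+2ζωn·s+ωn²) → ωn = 5, ζ = 1.
ζ ≥ 1, so the response is non-oscillatory: peak overshoot = 0%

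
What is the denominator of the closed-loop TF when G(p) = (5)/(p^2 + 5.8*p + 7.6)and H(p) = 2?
Characteristic poly = G_den * H_den + G_num * H_num = (p^2 + 5.8*p + 7.6) + (10) = p^2 + 5.8*p + 17.6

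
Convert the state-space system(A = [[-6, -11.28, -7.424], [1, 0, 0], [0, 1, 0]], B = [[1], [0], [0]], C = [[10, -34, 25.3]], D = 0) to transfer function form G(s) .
G(s) = C(sI - A)⁻¹B + D.
Characteristic polynomial det(sI - A) = s^3 + 6*s^2 + 11.28*s + 7.424.
Numerator from C·adj(sI-A)·B + D·det(sI-A) = 10*s^2 - 34*s + 25.3.
G(s) = (10*s^2 - 34*s + 25.3)/(s^3 + 6*s^2 + 11.28*s + 7.424)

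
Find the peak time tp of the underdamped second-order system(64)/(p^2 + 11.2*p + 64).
Standard form: ωn²/(p²+2ζωn·p+ωn²) → ωn = 8, ζ = 0.7.
ωd = ωn·√(1-ζ²) = 8·√(1-0.7²) = 5.713.
tp = π/ωd = π/5.713 = 0.5499 s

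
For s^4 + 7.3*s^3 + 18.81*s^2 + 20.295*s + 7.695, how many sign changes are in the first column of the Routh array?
Routh array:
s^4: [1, 18.81, 7.695]; s^3: [7.3, 20.295]; s^2: [16.0299, 7.695]; s^1: [16.7907]; s^0: [7.695]
First column: [1, 7.3, 16.0299, 16.7907, 7.695]. Sign changes = 0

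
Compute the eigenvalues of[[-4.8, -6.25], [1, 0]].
Eigenvalues solve det(λI - A) = 0.
Characteristic polynomial: λ^2 + 4.8*λ + 6.25 = 0.
Roots: -2.4 + 0.7j, -2.4 - 0.7j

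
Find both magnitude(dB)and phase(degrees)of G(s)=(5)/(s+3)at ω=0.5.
Substitute s = j*0.5: G(j0.5) = 1.62162 - 0.27027j.
|G| = 20*log₁₀(sqrt(Re²+Im²)) = 4.32 dB.
∠G = atan2(Im, Re) = -9.46°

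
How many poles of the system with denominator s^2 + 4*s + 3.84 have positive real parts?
s^2 + 4*s + 3.84 = (s + 2.4)(s + 1.6). Poles: -1.6, -2.4. RHP poles (Re>0): 0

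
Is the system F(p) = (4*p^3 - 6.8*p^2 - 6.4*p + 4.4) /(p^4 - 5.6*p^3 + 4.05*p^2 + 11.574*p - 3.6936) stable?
Denominator: p^4 - 5.6*p^3 + 4.05*p^2 + 11.574*p - 3.6936 = (p - 3.8)(p - 2.7)(p + 1.2)(p - 0.3). Poles: -1.2, 0.3, 2.7, 3.8. All Re(p)<0: No (unstable)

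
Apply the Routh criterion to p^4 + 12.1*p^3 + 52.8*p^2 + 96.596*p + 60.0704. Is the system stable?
Routh array:
p^4: [1, 52.8, 60.0704]; p^3: [12.1, 96.596]; p^2: [44.8169, 60.0704]; p^1: [80.3777]; p^0: [60.0704]
First column: [1, 12.1, 44.8169, 80.3777, 60.0704]. Sign changes = 0.
Yes, stable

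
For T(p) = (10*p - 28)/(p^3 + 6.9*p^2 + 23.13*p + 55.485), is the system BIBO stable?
Denominator: p^3 + 6.9*p^2 + 23.13*p + 55.485 = (p + 4.5)(p^2 + 2.4*p + 12.33). Poles: -1.2 + 3.3j, -1.2 - 3.3j, -4.5. All Re(p)<0: Yes (stable)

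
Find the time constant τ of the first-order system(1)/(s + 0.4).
First-order system: τ = -1/pole. Pole = -0.4. τ = -1/(-0.4) = 2.5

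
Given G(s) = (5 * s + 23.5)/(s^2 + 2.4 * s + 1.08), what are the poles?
Set denominator = 0: s^2 + 2.4*s + 1.08 = (s + 0.6)(s + 1.8) = 0 → Poles: -0.6, -1.8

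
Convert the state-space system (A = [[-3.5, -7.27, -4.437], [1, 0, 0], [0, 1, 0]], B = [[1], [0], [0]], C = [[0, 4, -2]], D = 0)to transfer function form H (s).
H(s) = C(sI - A)⁻¹B + D.
Characteristic polynomial det(sI - A) = s^3 + 3.5*s^2 + 7.27*s + 4.437.
Numerator from C·adj(sI-A)·B + D·det(sI-A) = 4*s - 2.
H(s) = (4*s - 2)/(s^3 + 3.5*s^2 + 7.27*s + 4.437)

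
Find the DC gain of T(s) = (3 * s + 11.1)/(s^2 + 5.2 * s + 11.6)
DC gain = T(0) = num(0)/den(0) = 11.1/11.6 = 0.9569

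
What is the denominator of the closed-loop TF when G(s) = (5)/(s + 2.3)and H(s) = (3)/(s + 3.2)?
Characteristic poly = G_den * H_den + G_num * H_num = (s^2 + 5.5*s + 7.36) + (15) = s^2 + 5.5*s + 22.36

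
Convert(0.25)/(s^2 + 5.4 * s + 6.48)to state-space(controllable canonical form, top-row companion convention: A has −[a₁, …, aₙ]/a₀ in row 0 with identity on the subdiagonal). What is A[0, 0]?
Reachable canonical form for den = s^2 + 5.4*s + 6.48: top row of A = -[a₁,a₂,...,aₙ]/a₀, ones on the subdiagonal, zeros elsewhere.
A = [[-5.4, -6.48], [1, 0]].
A[0,0] = -5.4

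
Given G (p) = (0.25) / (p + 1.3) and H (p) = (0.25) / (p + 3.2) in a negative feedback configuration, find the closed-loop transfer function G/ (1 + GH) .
Closed-loop T = G/(1+GH).
Numerator: G_num * H_den = 0.25*p + 0.8.
Denominator: G_den * H_den + G_num * H_num = (p^2 + 4.5*p + 4.16) + (0.0625) = p^2 + 4.5*p + 4.2225.
T(p) = (0.25*p + 0.8)/(p^2 + 4.5*p + 4.2225)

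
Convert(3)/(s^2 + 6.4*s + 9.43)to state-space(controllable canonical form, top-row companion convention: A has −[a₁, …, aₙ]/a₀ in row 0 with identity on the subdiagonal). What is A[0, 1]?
Reachable canonical form for den = s^2 + 6.4*s + 9.43: top row of A = -[a₁,a₂,...,aₙ]/a₀, ones on the subdiagonal, zeros elsewhere.
A = [[-6.4, -9.43], [1, 0]].
A[0,1] = -9.43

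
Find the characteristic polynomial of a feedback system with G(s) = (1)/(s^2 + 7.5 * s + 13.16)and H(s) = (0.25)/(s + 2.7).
Characteristic poly = G_den * H_den + G_num * H_num = (s^3 + 10.2*s^2 + 33.41*s + 35.532) + (0.25) = s^3 + 10.2*s^2 + 33.41*s + 35.782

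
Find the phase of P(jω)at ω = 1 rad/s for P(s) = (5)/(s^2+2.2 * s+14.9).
Substitute s = j*1: P(j1) = 0.350921 - 0.0555415j.
∠P(j1) = atan2(Im, Re) = atan2(-0.0555415, 0.350921) = -8.99°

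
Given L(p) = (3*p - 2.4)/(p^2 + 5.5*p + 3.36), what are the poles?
Set denominator = 0: p^2 + 5.5*p + 3.36 = (p + 0.7)(p + 4.8) = 0 → Poles: -0.7, -4.8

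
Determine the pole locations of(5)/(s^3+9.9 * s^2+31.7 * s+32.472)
Set denominator = 0: s^3 + 9.9*s^2 + 31.7*s + 32.472 = (s + 4.1)(s + 3.6)(s + 2.2) = 0 → Poles: -2.2, -3.6, -4.1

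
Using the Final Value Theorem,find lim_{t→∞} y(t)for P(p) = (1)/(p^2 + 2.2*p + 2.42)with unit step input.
FVT: lim_{t→∞} y(t) = lim_{p→0} p*Y(p) where Y(p) = P(p)/p.
= lim_{p→0} P(p) = P(0) = num(0)/den(0) = 1/2.42 = 0.4132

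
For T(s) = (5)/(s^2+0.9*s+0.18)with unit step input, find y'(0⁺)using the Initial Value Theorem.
IVT: y'(0⁺) = lim_{s→∞} s²·Y(s) = lim_{s→∞} s·T(s).
deg(num) = 0, deg(den) = 2, relative degree = 2 ≥ 2, so s·T(s) → 0. Initial slope = 0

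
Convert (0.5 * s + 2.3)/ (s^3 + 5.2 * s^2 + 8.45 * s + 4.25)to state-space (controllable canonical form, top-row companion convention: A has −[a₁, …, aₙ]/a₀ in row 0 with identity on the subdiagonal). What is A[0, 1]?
Reachable canonical form for den = s^3 + 5.2*s^2 + 8.45*s + 4.25: top row of A = -[a₁,a₂,...,aₙ]/a₀, ones on the subdiagonal, zeros elsewhere.
A = [[-5.2, -8.45, -4.25], [1, 0, 0], [0, 1, 0]].
A[0,1] = -8.45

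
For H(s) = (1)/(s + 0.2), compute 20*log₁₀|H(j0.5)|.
Substitute s = j*0.5: H(j0.5) = 0.689655 - 1.72414j.
|H(j0.5)| = sqrt(Re² + Im²) = 1.857.
20*log₁₀(1.857) = 5.38 dB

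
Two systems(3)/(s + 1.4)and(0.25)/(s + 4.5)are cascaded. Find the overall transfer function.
Series: H = H₁ · H₂ = (n₁·n₂)/(d₁·d₂).
Num: n₁·n₂ = 0.75. Den: d₁·d₂ = s^2 + 5.9*s + 6.3.
H(s) = (0.75)/(s^2 + 5.9*s + 6.3)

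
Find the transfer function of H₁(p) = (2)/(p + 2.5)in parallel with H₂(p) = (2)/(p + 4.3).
Parallel: H = H₁ + H₂ = (n₁·d₂ + n₂·d₁)/(d₁·d₂).
n₁·d₂ = 2*p + 8.6. n₂·d₁ = 2*p + 5. Sum = 4*p + 13.6. d₁·d₂ = p^2 + 6.8*p + 10.75.
H(p) = (4*p + 13.6)/(p^2 + 6.8*p + 10.75)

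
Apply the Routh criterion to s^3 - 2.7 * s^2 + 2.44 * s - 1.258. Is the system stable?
Routh array:
s^3: [1, 2.44]; s^2: [-2.7, -1.258]; s^1: [1.97407]; s^0: [-1.258]
First column: [1, -2.7, 1.97407, -1.258]. Sign changes = 3.
No, unstable (3 RHP root(s))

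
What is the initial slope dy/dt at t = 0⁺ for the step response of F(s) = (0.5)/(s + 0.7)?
IVT: y'(0⁺) = lim_{s→∞} s²·Y(s) = lim_{s→∞} s·F(s).
deg(num) = 0, deg(den) = 1, relative degree = 1, so s·F(s) → (leading num)/(leading den) = 0.5/1 = 0.5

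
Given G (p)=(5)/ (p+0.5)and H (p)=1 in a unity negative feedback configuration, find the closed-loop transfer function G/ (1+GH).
Closed-loop T = G/(1+GH).
Numerator: G_num * H_den = 5.
Denominator: G_den * H_den + G_num * H_num = (p + 0.5) + (5) = p + 5.5.
T(p) = (5)/(p + 5.5)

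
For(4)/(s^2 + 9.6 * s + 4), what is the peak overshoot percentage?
Standard form: ωn²/(s²+2ζωn·s+ωn²) → ωn = 2, ζ = 2.4.
ζ ≥ 1, so the response is non-oscillatory: peak overshoot = 0%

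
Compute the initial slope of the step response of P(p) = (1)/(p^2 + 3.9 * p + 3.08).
IVT: y'(0⁺) = lim_{p→∞} p²·Y(p) = lim_{p→∞} p·P(p).
deg(num) = 0, deg(den) = 2, relative degree = 2 ≥ 2, so p·P(p) → 0. Initial slope = 0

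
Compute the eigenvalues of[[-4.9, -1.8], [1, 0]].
Eigenvalues solve det(λI - A) = 0.
Characteristic polynomial: λ^2 + 4.9*λ + 1.8 = 0.
Factor: (λ + 4.5)(λ + 0.4) = 0.
Roots: -0.4, -4.5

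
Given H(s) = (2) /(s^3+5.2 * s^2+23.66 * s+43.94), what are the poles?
Set denominator = 0: s^3 + 5.2*s^2 + 23.66*s + 43.94 = (s + 2.6)(s^2 + 2.6*s + 16.9) = 0 → Poles: -1.3 + 3.9j, -1.3 - 3.9j, -2.6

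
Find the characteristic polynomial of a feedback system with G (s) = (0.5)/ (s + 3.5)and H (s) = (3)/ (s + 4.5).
Characteristic poly = G_den * H_den + G_num * H_num = (s^2 + 8*s + 15.75) + (1.5) = s^2 + 8*s + 17.25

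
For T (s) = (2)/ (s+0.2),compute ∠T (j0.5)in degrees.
Substitute s = j*0.5: T(j0.5) = 1.37931 - 3.44828j.
∠T(j0.5) = atan2(Im, Re) = atan2(-3.44828, 1.37931) = -68.20°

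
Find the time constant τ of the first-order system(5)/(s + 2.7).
First-order system: τ = -1/pole. Pole = -2.7. τ = -1/(-2.7) = 0.3704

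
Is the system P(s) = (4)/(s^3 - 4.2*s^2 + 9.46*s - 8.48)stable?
Denominator: s^3 - 4.2*s^2 + 9.46*s - 8.48 = (s - 1.6)(s^2 - 2.6*s + 5.3). Poles: 1.3 + 1.9j, 1.3 - 1.9j, 1.6. All Re(p)<0: No (unstable)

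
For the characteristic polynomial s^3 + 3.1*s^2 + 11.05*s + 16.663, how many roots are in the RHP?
s^3 + 3.1*s^2 + 11.05*s + 16.663 = (s + 1.9)(s^2 + 1.2*s + 8.77). Poles: -0.6 + 2.9j, -0.6 - 2.9j, -1.9. RHP poles (Re>0): 0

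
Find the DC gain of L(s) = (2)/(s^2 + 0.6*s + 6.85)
DC gain = L(0) = num(0)/den(0) = 2/6.85 = 0.292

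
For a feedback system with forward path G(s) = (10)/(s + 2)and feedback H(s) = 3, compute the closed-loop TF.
Closed-loop T = G/(1+GH).
Numerator: G_num * H_den = 10.
Denominator: G_den * H_den + G_num * H_num = (s + 2) + (30) = s + 32.
T(s) = (10)/(s + 32)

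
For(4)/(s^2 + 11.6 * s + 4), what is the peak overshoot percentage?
Standard form: ωn²/(s²+2ζωn·s+ωn²) → ωn = 2, ζ = 2.9.
ζ ≥ 1, so the response is non-oscillatory: peak overshoot = 0%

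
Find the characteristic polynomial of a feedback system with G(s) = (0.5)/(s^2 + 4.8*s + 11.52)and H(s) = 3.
Characteristic poly = G_den * H_den + G_num * H_num = (s^2 + 4.8*s + 11.52) + (1.5) = s^2 + 4.8*s + 13.02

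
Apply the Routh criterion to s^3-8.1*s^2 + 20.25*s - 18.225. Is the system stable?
Routh array:
s^3: [1, 20.25]; s^2: [-8.1, -18.225]; s^1: [18]; s^0: [-18.225]
First column: [1, -8.1, 18, -18.225]. Sign changes = 3.
No, unstable (3 RHP root(s))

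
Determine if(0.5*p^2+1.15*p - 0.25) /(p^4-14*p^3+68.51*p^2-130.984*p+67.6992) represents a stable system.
Denominator: p^4 - 14*p^3 + 68.51*p^2 - 130.984*p + 67.6992 = (p - 4.3)(p - 4.8)(p - 4.1)(p - 0.8). Poles: 0.8, 4.1, 4.3, 4.8. All Re(p)<0: No (unstable)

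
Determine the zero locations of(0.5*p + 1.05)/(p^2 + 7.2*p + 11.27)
Set numerator = 0: 0.5*p + 1.05 = 0 → Zeros: -2.1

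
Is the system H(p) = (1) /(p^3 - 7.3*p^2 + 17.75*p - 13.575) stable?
Denominator: p^3 - 7.3*p^2 + 17.75*p - 13.575 = (p - 1.5)(p^2 - 5.8*p + 9.05). Poles: 1.5, 2.9 + 0.8j, 2.9 - 0.8j. All Re(p)<0: No (unstable)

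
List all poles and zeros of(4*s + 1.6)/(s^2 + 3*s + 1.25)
Set denominator = 0: s^2 + 3*s + 1.25 = (s + 0.5)(s + 2.5) = 0 → Poles: -0.5, -2.5
Set numerator = 0: 4*s + 1.6 = 0 → Zeros: -0.4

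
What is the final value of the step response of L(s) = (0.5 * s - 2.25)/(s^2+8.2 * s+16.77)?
FVT: lim_{t→∞} y(t) = lim_{s→0} s*Y(s) where Y(s) = L(s)/s.
= lim_{s→0} L(s) = L(0) = num(0)/den(0) = -2.25/16.77 = -0.1342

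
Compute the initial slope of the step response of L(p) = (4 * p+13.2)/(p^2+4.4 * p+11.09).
IVT: y'(0⁺) = lim_{p→∞} p²·Y(p) = lim_{p→∞} p·L(p).
deg(num) = 1, deg(den) = 2, relative degree = 1, so p·L(p) → (leading num)/(leading den) = 4/1 = 4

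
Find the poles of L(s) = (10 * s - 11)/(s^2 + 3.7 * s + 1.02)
Set denominator = 0: s^2 + 3.7*s + 1.02 = (s + 3.4)(s + 0.3) = 0 → Poles: -0.3, -3.4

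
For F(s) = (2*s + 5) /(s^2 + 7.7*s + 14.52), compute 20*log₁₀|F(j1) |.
Substitute s = j*1: F(j1) = 0.342861 - 0.0473396j.
|F(j1)| = sqrt(Re² + Im²) = 0.3461.
20*log₁₀(0.3461) = -9.22 dB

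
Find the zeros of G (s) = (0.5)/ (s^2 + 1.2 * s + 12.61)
Numerator is a nonzero constant (0.5) → Zeros: none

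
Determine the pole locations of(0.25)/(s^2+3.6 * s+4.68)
Set denominator = 0: s^2 + 3.6*s + 4.68 = 0 → Poles: -1.8 + 1.2j, -1.8 - 1.2j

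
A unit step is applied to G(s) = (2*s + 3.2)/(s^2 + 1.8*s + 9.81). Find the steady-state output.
FVT: lim_{t→∞} y(t) = lim_{s→0} s*Y(s) where Y(s) = G(s)/s.
= lim_{s→0} G(s) = G(0) = num(0)/den(0) = 3.2/9.81 = 0.3262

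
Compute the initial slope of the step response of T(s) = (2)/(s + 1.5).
IVT: y'(0⁺) = lim_{s→∞} s²·Y(s) = lim_{s→∞} s·T(s).
deg(num) = 0, deg(den) = 1, relative degree = 1, so s·T(s) → (leading num)/(leading den) = 2/1 = 2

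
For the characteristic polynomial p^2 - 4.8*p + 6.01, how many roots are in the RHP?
Poles: 2.4 + 0.5j, 2.4 - 0.5j. RHP poles (Re>0): 2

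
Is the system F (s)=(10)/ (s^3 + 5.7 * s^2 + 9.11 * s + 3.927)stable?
Denominator: s^3 + 5.7*s^2 + 9.11*s + 3.927 = (s + 0.7)(s + 1.7)(s + 3.3). Poles: -0.7, -1.7, -3.3. All Re(p)<0: Yes (stable)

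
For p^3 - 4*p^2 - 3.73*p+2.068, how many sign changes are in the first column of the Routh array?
Routh array:
p^3: [1, -3.73]; p^2: [-4, 2.068]; p^1: [-3.213]; p^0: [2.068]
First column: [1, -4, -3.213, 2.068]. Sign changes = 2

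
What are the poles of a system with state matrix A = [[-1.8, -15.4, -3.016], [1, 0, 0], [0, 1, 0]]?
Eigenvalues solve det(λI - A) = 0.
Characteristic polynomial: λ^3 + 1.8*λ^2 + 15.4*λ + 3.016 = 0.
Factor: (λ + 0.2)(λ^2 + 1.6*λ + 15.08) = 0.
Roots: -0.2, -0.8 + 3.8j, -0.8 - 3.8j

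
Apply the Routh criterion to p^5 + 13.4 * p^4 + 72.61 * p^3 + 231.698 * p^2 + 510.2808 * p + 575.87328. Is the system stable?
Routh array:
p^5: [1, 72.61, 510.2808]; p^4: [13.4, 231.698, 575.87328]; p^3: [55.3191, 467.305]; p^2: [118.502, 575.87328]; p^1: [198.477]; p^0: [575.87328]
First column: [1, 13.4, 55.3191, 118.502, 198.477, 575.87328]. Sign changes = 0.
Yes, stable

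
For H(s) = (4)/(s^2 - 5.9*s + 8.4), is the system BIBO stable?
Denominator: s^2 - 5.9*s + 8.4 = (s - 3.5)(s - 2.4). Poles: 2.4, 3.5. All Re(p)<0: No (unstable)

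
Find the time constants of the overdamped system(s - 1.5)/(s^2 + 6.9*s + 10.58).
Overdamped: real poles at -4.6, -2.3. τ = -1/pole → τ₁ = 0.2174, τ₂ = 0.4348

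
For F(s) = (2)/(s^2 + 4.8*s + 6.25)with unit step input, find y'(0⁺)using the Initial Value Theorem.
IVT: y'(0⁺) = lim_{s→∞} s²·Y(s) = lim_{s→∞} s·F(s).
deg(num) = 0, deg(den) = 2, relative degree = 2 ≥ 2, so s·F(s) → 0. Initial slope = 0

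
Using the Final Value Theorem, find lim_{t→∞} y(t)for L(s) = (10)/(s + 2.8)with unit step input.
FVT: lim_{t→∞} y(t) = lim_{s→0} s*Y(s) where Y(s) = L(s)/s.
= lim_{s→0} L(s) = L(0) = num(0)/den(0) = 10/2.8 = 3.571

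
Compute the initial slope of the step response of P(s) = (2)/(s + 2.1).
IVT: y'(0⁺) = lim_{s→∞} s²·Y(s) = lim_{s→∞} s·P(s).
deg(num) = 0, deg(den) = 1, relative degree = 1, so s·P(s) → (leading num)/(leading den) = 2/1 = 2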